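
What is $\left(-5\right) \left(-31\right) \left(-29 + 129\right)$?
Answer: $15500$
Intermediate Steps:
$\left(-5\right) \left(-31\right) \left(-29 + 129\right) = 155 \cdot 100 = 15500$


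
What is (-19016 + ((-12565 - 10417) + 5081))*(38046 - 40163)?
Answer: 78153289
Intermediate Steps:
(-19016 + ((-12565 - 10417) + 5081))*(38046 - 40163) = (-19016 + (-22982 + 5081))*(-2117) = (-19016 - 17901)*(-2117) = -36917*(-2117) = 78153289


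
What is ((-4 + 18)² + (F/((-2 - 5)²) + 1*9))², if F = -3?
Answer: 100841764/2401 ≈ 42000.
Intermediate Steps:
((-4 + 18)² + (F/((-2 - 5)²) + 1*9))² = ((-4 + 18)² + (-3/(-2 - 5)² + 1*9))² = (14² + (-3/((-7)²) + 9))² = (196 + (-3/49 + 9))² = (196 + 438/49)² = (10042/49)² = 100841764/2401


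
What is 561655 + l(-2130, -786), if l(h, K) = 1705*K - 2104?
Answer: -780579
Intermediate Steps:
l(h, K) = -2104 + 1705*K
561655 + l(-2130, -786) = 561655 + (-2104 + 1705*(-786)) = 561655 + (-2104 - 1340130) = 561655 - 1342234 = -780579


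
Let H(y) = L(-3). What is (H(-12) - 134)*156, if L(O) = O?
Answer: -21372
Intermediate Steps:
H(y) = -3
(H(-12) - 134)*156 = (-3 - 134)*156 = -137*156 = -21372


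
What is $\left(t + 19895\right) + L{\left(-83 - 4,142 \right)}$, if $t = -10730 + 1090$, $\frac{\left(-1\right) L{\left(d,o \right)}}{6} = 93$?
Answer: $9697$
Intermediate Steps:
$L{\left(d,o \right)} = -558$ ($L{\left(d,o \right)} = \left(-6\right) 93 = -558$)
$t = -9640$
$\left(t + 19895\right) + L{\left(-83 - 4,142 \right)} = \left(-9640 + 19895\right) - 558 = 10255 - 558 = 9697$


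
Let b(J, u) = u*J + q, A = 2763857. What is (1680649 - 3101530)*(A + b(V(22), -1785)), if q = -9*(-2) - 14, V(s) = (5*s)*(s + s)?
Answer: 8348441729859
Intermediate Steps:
V(s) = 10*s**2 (V(s) = (5*s)*(2*s) = 10*s**2)
q = 4 (q = 18 - 14 = 4)
b(J, u) = 4 + J*u (b(J, u) = u*J + 4 = J*u + 4 = 4 + J*u)
(1680649 - 3101530)*(A + b(V(22), -1785)) = (1680649 - 3101530)*(2763857 + (4 + (10*22**2)*(-1785))) = -1420881*(2763857 + (4 + (10*484)*(-1785))) = -1420881*(2763857 + (4 + 4840*(-1785))) = -1420881*(2763857 + (4 - 8639400)) = -1420881*(2763857 - 8639396) = -1420881*(-5875539) = 8348441729859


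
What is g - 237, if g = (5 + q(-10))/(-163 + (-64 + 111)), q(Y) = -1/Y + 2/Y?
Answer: -274969/1160 ≈ -237.04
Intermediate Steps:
q(Y) = 1/Y
g = -49/1160 (g = (5 + 1/(-10))/(-163 + (-64 + 111)) = (5 - ⅒)/(-163 + 47) = (49/10)/(-116) = (49/10)*(-1/116) = -49/1160 ≈ -0.042241)
g - 237 = -49/1160 - 237 = -274969/1160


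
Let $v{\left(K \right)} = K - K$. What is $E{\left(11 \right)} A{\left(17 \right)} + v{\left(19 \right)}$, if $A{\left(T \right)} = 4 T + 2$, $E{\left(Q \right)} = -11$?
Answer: $-770$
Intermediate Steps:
$v{\left(K \right)} = 0$
$A{\left(T \right)} = 2 + 4 T$
$E{\left(11 \right)} A{\left(17 \right)} + v{\left(19 \right)} = - 11 \left(2 + 4 \cdot 17\right) + 0 = - 11 \left(2 + 68\right) + 0 = \left(-11\right) 70 + 0 = -770 + 0 = -770$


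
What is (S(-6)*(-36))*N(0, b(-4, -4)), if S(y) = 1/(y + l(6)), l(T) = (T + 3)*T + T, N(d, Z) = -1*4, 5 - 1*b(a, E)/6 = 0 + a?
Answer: 8/3 ≈ 2.6667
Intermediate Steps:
b(a, E) = 30 - 6*a (b(a, E) = 30 - 6*(0 + a) = 30 - 6*a)
N(d, Z) = -4
l(T) = T + T*(3 + T) (l(T) = (3 + T)*T + T = T*(3 + T) + T = T + T*(3 + T))
S(y) = 1/(60 + y) (S(y) = 1/(y + 6*(4 + 6)) = 1/(y + 6*10) = 1/(y + 60) = 1/(60 + y))
(S(-6)*(-36))*N(0, b(-4, -4)) = (-36/(60 - 6))*(-4) = (-36/54)*(-4) = ((1/54)*(-36))*(-4) = -⅔*(-4) = 8/3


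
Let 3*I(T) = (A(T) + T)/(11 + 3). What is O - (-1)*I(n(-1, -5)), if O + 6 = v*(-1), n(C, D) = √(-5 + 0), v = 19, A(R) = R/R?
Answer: -1049/42 + I*√5/42 ≈ -24.976 + 0.05324*I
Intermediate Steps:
A(R) = 1
n(C, D) = I*√5 (n(C, D) = √(-5) = I*√5)
I(T) = 1/42 + T/42 (I(T) = ((1 + T)/(11 + 3))/3 = ((1 + T)/14)/3 = ((1 + T)*(1/14))/3 = (1/14 + T/14)/3 = 1/42 + T/42)
O = -25 (O = -6 + 19*(-1) = -6 - 19 = -25)
O - (-1)*I(n(-1, -5)) = -25 - (-1)*(1/42 + (I*√5)/42) = -25 - (-1)*(1/42 + I*√5/42) = -25 - (-1/42 - I*√5/42) = -25 + (1/42 + I*√5/42) = -1049/42 + I*√5/42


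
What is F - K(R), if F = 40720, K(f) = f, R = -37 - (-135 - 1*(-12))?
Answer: 40634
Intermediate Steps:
R = 86 (R = -37 - (-135 + 12) = -37 - 1*(-123) = -37 + 123 = 86)
F - K(R) = 40720 - 1*86 = 40720 - 86 = 40634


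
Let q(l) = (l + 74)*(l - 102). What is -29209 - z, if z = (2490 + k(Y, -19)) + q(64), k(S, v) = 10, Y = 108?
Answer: -26465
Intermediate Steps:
q(l) = (-102 + l)*(74 + l) (q(l) = (74 + l)*(-102 + l) = (-102 + l)*(74 + l))
z = -2744 (z = (2490 + 10) + (-7548 + 64**2 - 28*64) = 2500 + (-7548 + 4096 - 1792) = 2500 - 5244 = -2744)
-29209 - z = -29209 - 1*(-2744) = -29209 + 2744 = -26465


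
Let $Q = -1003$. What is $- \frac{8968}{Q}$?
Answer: $\frac{152}{17} \approx 8.9412$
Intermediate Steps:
$- \frac{8968}{Q} = - \frac{8968}{-1003} = \left(-8968\right) \left(- \frac{1}{1003}\right) = \frac{152}{17}$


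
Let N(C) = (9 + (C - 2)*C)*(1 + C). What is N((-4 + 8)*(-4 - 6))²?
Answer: 4338988641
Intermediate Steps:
N(C) = (1 + C)*(9 + C*(-2 + C)) (N(C) = (9 + (-2 + C)*C)*(1 + C) = (9 + C*(-2 + C))*(1 + C) = (1 + C)*(9 + C*(-2 + C)))
N((-4 + 8)*(-4 - 6))² = (9 + ((-4 + 8)*(-4 - 6))³ - ((-4 + 8)*(-4 - 6))² + 7*((-4 + 8)*(-4 - 6)))² = (9 + (4*(-10))³ - (4*(-10))² + 7*(4*(-10)))² = (9 + (-40)³ - 1*(-40)² + 7*(-40))² = (9 - 64000 - 1*1600 - 280)² = (9 - 64000 - 1600 - 280)² = (-65871)² = 4338988641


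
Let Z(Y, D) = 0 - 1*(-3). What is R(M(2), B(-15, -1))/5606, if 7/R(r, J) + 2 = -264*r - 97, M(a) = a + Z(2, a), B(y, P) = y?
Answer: -7/7954914 ≈ -8.7996e-7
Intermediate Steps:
Z(Y, D) = 3 (Z(Y, D) = 0 + 3 = 3)
M(a) = 3 + a (M(a) = a + 3 = 3 + a)
R(r, J) = 7/(-99 - 264*r) (R(r, J) = 7/(-2 + (-264*r - 97)) = 7/(-2 + (-97 - 264*r)) = 7/(-99 - 264*r))
R(M(2), B(-15, -1))/5606 = -7/(99 + 264*(3 + 2))/5606 = -7/(99 + 264*5)*(1/5606) = -7/(99 + 1320)*(1/5606) = -7/1419*(1/5606) = -7*1/1419*(1/5606) = -7/1419*1/5606 = -7/7954914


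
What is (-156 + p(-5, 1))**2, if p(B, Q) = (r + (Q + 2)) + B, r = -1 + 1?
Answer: 24964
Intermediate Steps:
r = 0
p(B, Q) = 2 + B + Q (p(B, Q) = (0 + (Q + 2)) + B = (0 + (2 + Q)) + B = (2 + Q) + B = 2 + B + Q)
(-156 + p(-5, 1))**2 = (-156 + (2 - 5 + 1))**2 = (-156 - 2)**2 = (-158)**2 = 24964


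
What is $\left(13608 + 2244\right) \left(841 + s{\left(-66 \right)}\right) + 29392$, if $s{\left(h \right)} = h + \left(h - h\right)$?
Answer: $12314692$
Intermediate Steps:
$s{\left(h \right)} = h$ ($s{\left(h \right)} = h + 0 = h$)
$\left(13608 + 2244\right) \left(841 + s{\left(-66 \right)}\right) + 29392 = \left(13608 + 2244\right) \left(841 - 66\right) + 29392 = 15852 \cdot 775 + 29392 = 12285300 + 29392 = 12314692$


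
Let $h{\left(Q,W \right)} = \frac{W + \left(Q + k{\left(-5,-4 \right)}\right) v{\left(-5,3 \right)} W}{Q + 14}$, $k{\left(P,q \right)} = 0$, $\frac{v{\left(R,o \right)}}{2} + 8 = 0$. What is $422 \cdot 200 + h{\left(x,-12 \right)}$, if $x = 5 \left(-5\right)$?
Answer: $\frac{933212}{11} \approx 84838.0$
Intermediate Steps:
$v{\left(R,o \right)} = -16$ ($v{\left(R,o \right)} = -16 + 2 \cdot 0 = -16 + 0 = -16$)
$x = -25$
$h{\left(Q,W \right)} = \frac{W - 16 Q W}{14 + Q}$ ($h{\left(Q,W \right)} = \frac{W + \left(Q + 0\right) \left(- 16 W\right)}{Q + 14} = \frac{W + Q \left(- 16 W\right)}{14 + Q} = \frac{W - 16 Q W}{14 + Q}$)
$422 \cdot 200 + h{\left(x,-12 \right)} = 422 \cdot 200 - \frac{12 \left(1 - -400\right)}{14 - 25} = 84400 - \frac{12 \left(1 + 400\right)}{-11} = 84400 - \left(- \frac{12}{11}\right) 401 = 84400 + \frac{4812}{11} = \frac{933212}{11}$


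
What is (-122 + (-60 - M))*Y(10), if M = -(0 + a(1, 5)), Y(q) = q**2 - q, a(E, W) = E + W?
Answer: -15840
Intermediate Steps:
M = -6 (M = -(0 + (1 + 5)) = -(0 + 6) = -1*6 = -6)
(-122 + (-60 - M))*Y(10) = (-122 + (-60 - 1*(-6)))*(10*(-1 + 10)) = (-122 + (-60 + 6))*(10*9) = (-122 - 54)*90 = -176*90 = -15840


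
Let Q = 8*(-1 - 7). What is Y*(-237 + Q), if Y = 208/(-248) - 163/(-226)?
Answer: 247723/7006 ≈ 35.359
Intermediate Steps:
Y = -823/7006 (Y = 208*(-1/248) - 163*(-1/226) = -26/31 + 163/226 = -823/7006 ≈ -0.11747)
Q = -64 (Q = 8*(-8) = -64)
Y*(-237 + Q) = -823*(-237 - 64)/7006 = -823/7006*(-301) = 247723/7006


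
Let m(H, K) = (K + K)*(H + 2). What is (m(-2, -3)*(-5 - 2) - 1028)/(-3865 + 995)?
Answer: 514/1435 ≈ 0.35819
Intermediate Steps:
m(H, K) = 2*K*(2 + H) (m(H, K) = (2*K)*(2 + H) = 2*K*(2 + H))
(m(-2, -3)*(-5 - 2) - 1028)/(-3865 + 995) = ((2*(-3)*(2 - 2))*(-5 - 2) - 1028)/(-3865 + 995) = ((2*(-3)*0)*(-7) - 1028)/(-2870) = (0*(-7) - 1028)*(-1/2870) = (0 - 1028)*(-1/2870) = -1028*(-1/2870) = 514/1435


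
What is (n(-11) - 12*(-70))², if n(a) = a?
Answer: 687241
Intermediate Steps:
(n(-11) - 12*(-70))² = (-11 - 12*(-70))² = (-11 + 840)² = 829² = 687241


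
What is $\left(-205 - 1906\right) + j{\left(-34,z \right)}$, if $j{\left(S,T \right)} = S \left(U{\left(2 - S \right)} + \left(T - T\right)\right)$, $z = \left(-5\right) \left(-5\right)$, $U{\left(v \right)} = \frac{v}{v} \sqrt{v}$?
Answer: $-2315$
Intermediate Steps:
$U{\left(v \right)} = \sqrt{v}$ ($U{\left(v \right)} = 1 \sqrt{v} = \sqrt{v}$)
$z = 25$
$j{\left(S,T \right)} = S \sqrt{2 - S}$ ($j{\left(S,T \right)} = S \left(\sqrt{2 - S} + \left(T - T\right)\right) = S \left(\sqrt{2 - S} + 0\right) = S \sqrt{2 - S}$)
$\left(-205 - 1906\right) + j{\left(-34,z \right)} = \left(-205 - 1906\right) - 34 \sqrt{2 - -34} = -2111 - 34 \sqrt{2 + 34} = -2111 - 34 \sqrt{36} = -2111 - 204 = -2315$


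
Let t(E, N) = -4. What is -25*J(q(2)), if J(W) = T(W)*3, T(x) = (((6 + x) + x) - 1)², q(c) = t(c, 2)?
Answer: -675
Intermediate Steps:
q(c) = -4
T(x) = (5 + 2*x)² (T(x) = ((6 + 2*x) - 1)² = (5 + 2*x)²)
J(W) = 3*(5 + 2*W)² (J(W) = (5 + 2*W)²*3 = 3*(5 + 2*W)²)
-25*J(q(2)) = -75*(5 + 2*(-4))² = -75*(5 - 8)² = -75*(-3)² = -75*9 = -25*27 = -675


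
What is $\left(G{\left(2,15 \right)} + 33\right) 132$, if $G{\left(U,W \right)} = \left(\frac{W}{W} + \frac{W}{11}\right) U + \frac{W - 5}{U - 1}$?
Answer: $6300$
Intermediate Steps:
$G{\left(U,W \right)} = U \left(1 + \frac{W}{11}\right) + \frac{-5 + W}{-1 + U}$ ($G{\left(U,W \right)} = \left(1 + W \frac{1}{11}\right) U + \frac{-5 + W}{-1 + U} = \left(1 + \frac{W}{11}\right) U + \frac{-5 + W}{-1 + U} = U \left(1 + \frac{W}{11}\right) + \frac{-5 + W}{-1 + U}$)
$\left(G{\left(2,15 \right)} + 33\right) 132 = \left(\frac{-5 + 15 + 2^{2} - 2 - \frac{2}{11} \cdot 15 + \frac{1}{11} \cdot 15 \cdot 2^{2}}{-1 + 2} + 33\right) 132 = \left(\frac{-5 + 15 + 4 - 2 - \frac{30}{11} + \frac{1}{11} \cdot 15 \cdot 4}{1} + 33\right) 132 = \left(1 \left(-5 + 15 + 4 - 2 - \frac{30}{11} + \frac{60}{11}\right) + 33\right) 132 = \left(1 \cdot \frac{162}{11} + 33\right) 132 = \left(\frac{162}{11} + 33\right) 132 = \frac{525}{11} \cdot 132 = 6300$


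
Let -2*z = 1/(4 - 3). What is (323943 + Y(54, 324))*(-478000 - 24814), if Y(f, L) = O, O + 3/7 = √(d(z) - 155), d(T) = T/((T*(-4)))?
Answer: -1140180020772/7 - 754221*I*√69 ≈ -1.6288e+11 - 6.265e+6*I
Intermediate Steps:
z = -½ (z = -1/(2*(4 - 3)) = -½/1 = -½*1 = -½ ≈ -0.50000)
d(T) = -¼ (d(T) = T/((-4*T)) = T*(-1/(4*T)) = -¼)
O = -3/7 + 3*I*√69/2 (O = -3/7 + √(-¼ - 155) = -3/7 + √(-621/4) = -3/7 + 3*I*√69/2 ≈ -0.42857 + 12.46*I)
Y(f, L) = -3/7 + 3*I*√69/2
(323943 + Y(54, 324))*(-478000 - 24814) = (323943 + (-3/7 + 3*I*√69/2))*(-478000 - 24814) = (2267598/7 + 3*I*√69/2)*(-502814) = -1140180020772/7 - 754221*I*√69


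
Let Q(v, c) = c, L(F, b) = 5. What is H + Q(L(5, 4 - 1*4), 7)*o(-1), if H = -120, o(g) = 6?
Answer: -78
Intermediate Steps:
H + Q(L(5, 4 - 1*4), 7)*o(-1) = -120 + 7*6 = -120 + 42 = -78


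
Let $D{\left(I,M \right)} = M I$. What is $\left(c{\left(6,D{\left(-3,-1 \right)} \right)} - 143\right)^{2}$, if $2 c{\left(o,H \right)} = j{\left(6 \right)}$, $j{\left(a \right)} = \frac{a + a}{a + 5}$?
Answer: $\frac{2455489}{121} \approx 20293.0$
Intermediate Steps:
$D{\left(I,M \right)} = I M$
$j{\left(a \right)} = \frac{2 a}{5 + a}$
$c{\left(o,H \right)} = \frac{6}{11}$ ($c{\left(o,H \right)} = \frac{2 \cdot 6 \frac{1}{5 + 6}}{2} = \frac{2 \cdot 6 \cdot \frac{1}{11}}{2} = \frac{1}{2} \cdot \frac{12}{11} = \frac{6}{11}$)
$\left(c{\left(6,D{\left(-3,-1 \right)} \right)} - 143\right)^{2} = \left(\frac{6}{11} - 143\right)^{2} = \left(- \frac{1567}{11}\right)^{2} = \frac{2455489}{121}$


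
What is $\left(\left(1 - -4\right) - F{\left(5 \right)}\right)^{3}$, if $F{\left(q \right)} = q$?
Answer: $0$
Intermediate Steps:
$\left(\left(1 - -4\right) - F{\left(5 \right)}\right)^{3} = \left(\left(1 - -4\right) - 5\right)^{3} = \left(\left(1 + 4\right) - 5\right)^{3} = \left(5 - 5\right)^{3} = 0^{3} = 0$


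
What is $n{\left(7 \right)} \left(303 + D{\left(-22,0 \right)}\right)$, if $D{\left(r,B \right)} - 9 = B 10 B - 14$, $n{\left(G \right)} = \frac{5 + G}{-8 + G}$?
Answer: $-3576$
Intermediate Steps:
$n{\left(G \right)} = \frac{5 + G}{-8 + G}$
$D{\left(r,B \right)} = -5 + 10 B^{2}$ ($D{\left(r,B \right)} = 9 + \left(B 10 B - 14\right) = 9 + \left(10 B B - 14\right) = 9 + \left(10 B^{2} - 14\right) = 9 + \left(-14 + 10 B^{2}\right) = -5 + 10 B^{2}$)
$n{\left(7 \right)} \left(303 + D{\left(-22,0 \right)}\right) = \frac{5 + 7}{-8 + 7} \left(303 - \left(5 - 10 \cdot 0^{2}\right)\right) = \frac{1}{-1} \cdot 12 \left(303 + \left(-5 + 10 \cdot 0\right)\right) = \left(-1\right) 12 \left(303 + \left(-5 + 0\right)\right) = - 12 \left(303 - 5\right) = \left(-12\right) 298 = -3576$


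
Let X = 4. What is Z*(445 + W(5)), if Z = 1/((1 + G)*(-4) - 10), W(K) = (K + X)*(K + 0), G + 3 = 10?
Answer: -35/3 ≈ -11.667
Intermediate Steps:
G = 7 (G = -3 + 10 = 7)
W(K) = K*(4 + K) (W(K) = (K + 4)*(K + 0) = (4 + K)*K = K*(4 + K))
Z = -1/42 (Z = 1/((1 + 7)*(-4) - 10) = 1/(8*(-4) - 10) = 1/(-32 - 10) = 1/(-42) = -1/42 ≈ -0.023810)
Z*(445 + W(5)) = -(445 + 5*(4 + 5))/42 = -(445 + 5*9)/42 = -(445 + 45)/42 = -1/42*490 = -35/3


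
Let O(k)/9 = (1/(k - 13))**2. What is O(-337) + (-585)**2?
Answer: 41922562509/122500 ≈ 3.4223e+5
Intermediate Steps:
O(k) = 9/(-13 + k)**2 (O(k) = 9*(1/(k - 13))**2 = 9*(1/(-13 + k))**2 = 9/(-13 + k)**2)
O(-337) + (-585)**2 = 9/(-13 - 337)**2 + (-585)**2 = 9/(-350)**2 + 342225 = 9*(1/122500) + 342225 = 9/122500 + 342225 = 41922562509/122500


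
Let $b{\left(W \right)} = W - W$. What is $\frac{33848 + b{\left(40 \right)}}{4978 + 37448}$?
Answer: $\frac{16924}{21213} \approx 0.79781$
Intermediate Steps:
$b{\left(W \right)} = 0$
$\frac{33848 + b{\left(40 \right)}}{4978 + 37448} = \frac{33848 + 0}{4978 + 37448} = \frac{33848}{42426} = 33848 \cdot \frac{1}{42426} = \frac{16924}{21213}$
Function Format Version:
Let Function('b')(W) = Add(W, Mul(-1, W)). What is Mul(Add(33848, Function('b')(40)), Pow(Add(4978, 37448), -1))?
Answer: Rational(16924, 21213) ≈ 0.79781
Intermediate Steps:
Function('b')(W) = 0
Mul(Add(33848, Function('b')(40)), Pow(Add(4978, 37448), -1)) = Mul(Add(33848, 0), Pow(Add(4978, 37448), -1)) = Mul(33848, Pow(42426, -1)) = Mul(33848, Rational(1, 42426)) = Rational(16924, 21213)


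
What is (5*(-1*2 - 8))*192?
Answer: -9600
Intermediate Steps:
(5*(-1*2 - 8))*192 = (5*(-2 - 8))*192 = (5*(-10))*192 = -50*192 = -9600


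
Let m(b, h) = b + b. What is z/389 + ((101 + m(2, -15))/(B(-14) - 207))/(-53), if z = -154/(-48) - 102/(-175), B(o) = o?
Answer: 358055099/19136699400 ≈ 0.018710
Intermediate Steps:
m(b, h) = 2*b
z = 15923/4200 (z = -154*(-1/48) - 102*(-1/175) = 77/24 + 102/175 = 15923/4200 ≈ 3.7912)
z/389 + ((101 + m(2, -15))/(B(-14) - 207))/(-53) = (15923/4200)/389 + ((101 + 2*2)/(-14 - 207))/(-53) = (15923/4200)*(1/389) + ((101 + 4)/(-221))*(-1/53) = 15923/1633800 + (105*(-1/221))*(-1/53) = 15923/1633800 - 105/221*(-1/53) = 15923/1633800 + 105/11713 = 358055099/19136699400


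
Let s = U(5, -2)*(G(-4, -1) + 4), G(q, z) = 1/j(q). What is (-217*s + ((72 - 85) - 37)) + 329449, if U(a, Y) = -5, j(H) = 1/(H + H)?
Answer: 325059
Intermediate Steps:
j(H) = 1/(2*H)
G(q, z) = 2*q (G(q, z) = 1/(1/(2*q)) = 2*q)
s = 20 (s = -5*(2*(-4) + 4) = -5*(-8 + 4) = -5*(-4) = 20)
(-217*s + ((72 - 85) - 37)) + 329449 = (-217*20 + ((72 - 85) - 37)) + 329449 = (-4340 + (-13 - 37)) + 329449 = (-4340 - 50) + 329449 = -4390 + 329449 = 325059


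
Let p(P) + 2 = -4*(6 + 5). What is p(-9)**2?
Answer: 2116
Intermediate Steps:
p(P) = -46 (p(P) = -2 - 4*(6 + 5) = -2 - 4*11 = -2 - 44 = -46)
p(-9)**2 = (-46)**2 = 2116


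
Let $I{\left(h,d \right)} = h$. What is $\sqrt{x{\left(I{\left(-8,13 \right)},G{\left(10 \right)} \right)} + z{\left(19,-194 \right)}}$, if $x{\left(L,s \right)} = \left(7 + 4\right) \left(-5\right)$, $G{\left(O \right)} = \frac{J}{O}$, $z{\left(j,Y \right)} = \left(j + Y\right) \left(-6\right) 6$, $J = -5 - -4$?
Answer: $\sqrt{6245} \approx 79.025$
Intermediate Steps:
$J = -1$ ($J = -5 + 4 = -1$)
$z{\left(j,Y \right)} = - 36 Y - 36 j$ ($z{\left(j,Y \right)} = \left(Y + j\right) \left(-6\right) 6 = \left(- 6 Y - 6 j\right) 6 = - 36 Y - 36 j$)
$G{\left(O \right)} = - \frac{1}{O}$
$x{\left(L,s \right)} = -55$ ($x{\left(L,s \right)} = 11 \left(-5\right) = -55$)
$\sqrt{x{\left(I{\left(-8,13 \right)},G{\left(10 \right)} \right)} + z{\left(19,-194 \right)}} = \sqrt{-55 - -6300} = \sqrt{-55 + \left(6984 - 684\right)} = \sqrt{-55 + 6300} = \sqrt{6245}$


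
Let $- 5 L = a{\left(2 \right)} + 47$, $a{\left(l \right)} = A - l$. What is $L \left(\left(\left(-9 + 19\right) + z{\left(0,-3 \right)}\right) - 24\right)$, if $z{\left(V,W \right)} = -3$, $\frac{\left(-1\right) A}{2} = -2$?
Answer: $\frac{833}{5} \approx 166.6$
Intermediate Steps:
$A = 4$ ($A = \left(-2\right) \left(-2\right) = 4$)
$a{\left(l \right)} = 4 - l$
$L = - \frac{49}{5}$ ($L = - \frac{\left(4 - 2\right) + 47}{5} = - \frac{2 + 47}{5} = \left(- \frac{1}{5}\right) 49 = - \frac{49}{5} \approx -9.8$)
$L \left(\left(\left(-9 + 19\right) + z{\left(0,-3 \right)}\right) - 24\right) = - \frac{49 \left(\left(\left(-9 + 19\right) - 3\right) - 24\right)}{5} = - \frac{49 \left(\left(10 - 3\right) - 24\right)}{5} = - \frac{49 \left(7 - 24\right)}{5} = \left(- \frac{49}{5}\right) \left(-17\right) = \frac{833}{5}$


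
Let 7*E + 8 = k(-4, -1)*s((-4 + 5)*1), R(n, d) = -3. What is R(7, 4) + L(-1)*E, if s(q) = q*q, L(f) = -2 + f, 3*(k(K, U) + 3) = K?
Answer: 16/7 ≈ 2.2857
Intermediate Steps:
k(K, U) = -3 + K/3
s(q) = q**2
E = -37/21 (E = -8/7 + ((-3 + (1/3)*(-4))*((-4 + 5)*1)**2)/7 = -8/7 + ((-3 - 4/3)*(1*1)**2)/7 = -8/7 + (-13/3*1**2)/7 = -8/7 + (-13/3*1)/7 = -8/7 + (1/7)*(-13/3) = -8/7 - 13/21 = -37/21 ≈ -1.7619)
R(7, 4) + L(-1)*E = -3 + (-2 - 1)*(-37/21) = -3 - 3*(-37/21) = -3 + 37/7 = 16/7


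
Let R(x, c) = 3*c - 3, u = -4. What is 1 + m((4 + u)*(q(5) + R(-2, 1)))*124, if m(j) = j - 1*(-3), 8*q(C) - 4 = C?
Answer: 373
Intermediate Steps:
R(x, c) = -3 + 3*c
q(C) = ½ + C/8
m(j) = 3 + j (m(j) = j + 3 = 3 + j)
1 + m((4 + u)*(q(5) + R(-2, 1)))*124 = 1 + (3 + (4 - 4)*((½ + (⅛)*5) + (-3 + 3*1)))*124 = 1 + (3 + 0*((½ + 5/8) + (-3 + 3)))*124 = 1 + (3 + 0*(9/8 + 0))*124 = 1 + (3 + 0*(9/8))*124 = 1 + (3 + 0)*124 = 1 + 3*124 = 1 + 372 = 373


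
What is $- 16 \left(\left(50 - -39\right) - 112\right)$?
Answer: $368$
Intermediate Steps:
$- 16 \left(\left(50 - -39\right) - 112\right) = - 16 \left(\left(50 + 39\right) - 112\right) = - 16 \left(89 - 112\right) = \left(-16\right) \left(-23\right) = 368$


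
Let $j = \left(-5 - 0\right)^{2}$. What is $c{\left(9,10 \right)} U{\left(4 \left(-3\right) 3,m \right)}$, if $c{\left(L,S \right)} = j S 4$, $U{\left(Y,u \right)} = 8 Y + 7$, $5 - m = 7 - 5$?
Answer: $-281000$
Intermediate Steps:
$j = 25$ ($j = \left(-5 + 0\right)^{2} = \left(-5\right)^{2} = 25$)
$m = 3$ ($m = 5 - \left(7 - 5\right) = 5 - 2 = 3$)
$U{\left(Y,u \right)} = 7 + 8 Y$
$c{\left(L,S \right)} = 100 S$ ($c{\left(L,S \right)} = 25 S 4 = 100 S$)
$c{\left(9,10 \right)} U{\left(4 \left(-3\right) 3,m \right)} = 100 \cdot 10 \left(7 + 8 \cdot 4 \left(-3\right) 3\right) = 1000 \left(7 + 8 \left(\left(-12\right) 3\right)\right) = 1000 \left(7 + 8 \left(-36\right)\right) = 1000 \left(7 - 288\right) = 1000 \left(-281\right) = -281000$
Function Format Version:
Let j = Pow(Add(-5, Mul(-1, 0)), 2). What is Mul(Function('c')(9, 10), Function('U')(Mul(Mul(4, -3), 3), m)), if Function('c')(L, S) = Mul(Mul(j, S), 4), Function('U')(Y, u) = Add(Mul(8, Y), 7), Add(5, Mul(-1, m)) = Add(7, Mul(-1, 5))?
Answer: -281000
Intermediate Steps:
j = 25 (j = Pow(Add(-5, 0), 2) = Pow(-5, 2) = 25)
m = 3 (m = Add(5, Mul(-1, Add(7, Mul(-1, 5)))) = Add(5, Mul(-1, Add(7, -5))) = Add(5, Mul(-1, 2)) = Add(5, -2) = 3)
Function('U')(Y, u) = Add(7, Mul(8, Y))
Function('c')(L, S) = Mul(100, S) (Function('c')(L, S) = Mul(Mul(25, S), 4) = Mul(100, S))
Mul(Function('c')(9, 10), Function('U')(Mul(Mul(4, -3), 3), m)) = Mul(Mul(100, 10), Add(7, Mul(8, Mul(Mul(4, -3), 3)))) = Mul(1000, Add(7, Mul(8, Mul(-12, 3)))) = Mul(1000, Add(7, Mul(8, -36))) = Mul(1000, Add(7, -288)) = Mul(1000, -281) = -281000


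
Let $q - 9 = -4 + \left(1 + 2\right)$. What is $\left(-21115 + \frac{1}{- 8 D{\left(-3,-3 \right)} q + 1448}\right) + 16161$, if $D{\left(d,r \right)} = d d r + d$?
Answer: $- \frac{16685071}{3368} \approx -4954.0$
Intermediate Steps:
$D{\left(d,r \right)} = d + r d^{2}$ ($D{\left(d,r \right)} = d^{2} r + d = r d^{2} + d = d + r d^{2}$)
$q = 8$ ($q = 9 + \left(-4 + \left(1 + 2\right)\right) = 9 + \left(-4 + 3\right) = 9 - 1 = 8$)
$\left(-21115 + \frac{1}{- 8 D{\left(-3,-3 \right)} q + 1448}\right) + 16161 = \left(-21115 + \frac{1}{- 8 \left(- 3 \left(1 - -9\right)\right) 8 + 1448}\right) + 16161 = \left(-21115 + \frac{1}{- 8 \left(- 3 \left(1 + 9\right)\right) 8 + 1448}\right) + 16161 = \left(-21115 + \frac{1}{- 8 \left(\left(-3\right) 10\right) 8 + 1448}\right) + 16161 = \left(-21115 + \frac{1}{\left(-8\right) \left(-30\right) 8 + 1448}\right) + 16161 = \left(-21115 + \frac{1}{240 \cdot 8 + 1448}\right) + 16161 = \left(-21115 + \frac{1}{1920 + 1448}\right) + 16161 = \left(-21115 + \frac{1}{3368}\right) + 16161 = - \frac{71115319}{3368} + 16161 = - \frac{16685071}{3368}$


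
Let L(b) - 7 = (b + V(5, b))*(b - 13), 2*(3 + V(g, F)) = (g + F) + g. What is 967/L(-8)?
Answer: 967/217 ≈ 4.4562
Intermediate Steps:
V(g, F) = -3 + g + F/2 (V(g, F) = -3 + ((g + F) + g)/2 = -3 + ((F + g) + g)/2 = -3 + (F + 2*g)/2 = -3 + (g + F/2) = -3 + g + F/2)
L(b) = 7 + (-13 + b)*(2 + 3*b/2) (L(b) = 7 + (b + (-3 + 5 + b/2))*(b - 13) = 7 + (b + (2 + b/2))*(-13 + b) = 7 + (2 + 3*b/2)*(-13 + b) = 7 + (-13 + b)*(2 + 3*b/2))
967/L(-8) = 967/(-19 - 35/2*(-8) + (3/2)*(-8)**2) = 967/(-19 + 140 + (3/2)*64) = 967/(-19 + 140 + 96) = 967/217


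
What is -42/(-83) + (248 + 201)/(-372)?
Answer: -21643/30876 ≈ -0.70096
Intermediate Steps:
-42/(-83) + (248 + 201)/(-372) = -42*(-1/83) + 449*(-1/372) = 42/83 - 449/372 = -21643/30876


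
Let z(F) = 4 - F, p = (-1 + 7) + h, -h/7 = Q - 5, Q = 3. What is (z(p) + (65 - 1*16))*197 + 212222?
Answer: 218723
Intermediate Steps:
h = 14 (h = -7*(3 - 5) = -7*(-2) = 14)
p = 20 (p = (-1 + 7) + 14 = 6 + 14 = 20)
(z(p) + (65 - 1*16))*197 + 212222 = ((4 - 1*20) + (65 - 1*16))*197 + 212222 = ((4 - 20) + (65 - 16))*197 + 212222 = (-16 + 49)*197 + 212222 = 33*197 + 212222 = 6501 + 212222 = 218723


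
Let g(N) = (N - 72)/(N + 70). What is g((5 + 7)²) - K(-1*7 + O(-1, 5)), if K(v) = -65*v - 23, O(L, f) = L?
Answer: -53143/107 ≈ -496.66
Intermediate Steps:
g(N) = (-72 + N)/(70 + N)
K(v) = -23 - 65*v
g((5 + 7)²) - K(-1*7 + O(-1, 5)) = (-72 + (5 + 7)²)/(70 + (5 + 7)²) - (-23 - 65*(-1*7 - 1)) = (-72 + 12²)/(70 + 12²) - (-23 - 65*(-7 - 1)) = (-72 + 144)/(70 + 144) - (-23 - 65*(-8)) = 72/214 - (-23 + 520) = (1/214)*72 - 1*497 = 36/107 - 497 = -53143/107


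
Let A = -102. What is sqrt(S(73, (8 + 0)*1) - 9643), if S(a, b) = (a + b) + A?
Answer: 8*I*sqrt(151) ≈ 98.306*I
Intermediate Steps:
S(a, b) = -102 + a + b (S(a, b) = (a + b) - 102 = -102 + a + b)
sqrt(S(73, (8 + 0)*1) - 9643) = sqrt((-102 + 73 + (8 + 0)*1) - 9643) = sqrt((-102 + 73 + 8*1) - 9643) = sqrt((-102 + 73 + 8) - 9643) = sqrt(-21 - 9643) = sqrt(-9664) = 8*I*sqrt(151)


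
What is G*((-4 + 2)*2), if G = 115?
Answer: -460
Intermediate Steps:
G*((-4 + 2)*2) = 115*((-4 + 2)*2) = 115*(-2*2) = 115*(-4) = -460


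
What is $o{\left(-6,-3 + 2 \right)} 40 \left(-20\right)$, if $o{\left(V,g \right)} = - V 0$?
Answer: $0$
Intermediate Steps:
$o{\left(V,g \right)} = 0$
$o{\left(-6,-3 + 2 \right)} 40 \left(-20\right) = 0 \cdot 40 \left(-20\right) = 0 \left(-20\right) = 0$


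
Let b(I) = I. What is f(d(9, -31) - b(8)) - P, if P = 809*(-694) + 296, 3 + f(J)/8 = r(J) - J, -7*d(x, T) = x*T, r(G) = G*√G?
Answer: 3926098/7 + 1784*√1561/49 ≈ 5.6231e+5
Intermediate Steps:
r(G) = G^(3/2)
d(x, T) = -T*x/7 (d(x, T) = -x*T/7 = -T*x/7)
f(J) = -24 - 8*J + 8*J^(3/2) (f(J) = -24 + 8*(J^(3/2) - J) = -24 + (-8*J + 8*J^(3/2)) = -24 - 8*J + 8*J^(3/2))
P = -561150 (P = -561446 + 296 = -561150)
f(d(9, -31) - b(8)) - P = (-24 - 8*(-⅐*(-31)*9 - 1*8) + 8*(-⅐*(-31)*9 - 1*8)^(3/2)) - 1*(-561150) = (-24 - 8*(279/7 - 8) + 8*(279/7 - 8)^(3/2)) + 561150 = (-24 - 8*223/7 + 8*(223/7)^(3/2)) + 561150 = (-24 - 1784/7 + 8*(223*√1561/49)) + 561150 = (-24 - 1784/7 + 1784*√1561/49) + 561150 = (-1952/7 + 1784*√1561/49) + 561150 = 3926098/7 + 1784*√1561/49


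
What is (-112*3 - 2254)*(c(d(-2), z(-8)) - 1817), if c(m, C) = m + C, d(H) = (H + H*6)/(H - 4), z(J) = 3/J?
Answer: 56411495/12 ≈ 4.7010e+6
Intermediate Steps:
d(H) = 7*H/(-4 + H) (d(H) = (H + 6*H)/(-4 + H) = (7*H)/(-4 + H) = 7*H/(-4 + H))
c(m, C) = C + m
(-112*3 - 2254)*(c(d(-2), z(-8)) - 1817) = (-112*3 - 2254)*((3/(-8) + 7*(-2)/(-4 - 2)) - 1817) = (-336 - 2254)*((3*(-⅛) + 7*(-2)/(-6)) - 1817) = -2590*((-3/8 + 7*(-2)*(-⅙)) - 1817) = -2590*((-3/8 + 7/3) - 1817) = -2590*(47/24 - 1817) = -2590*(-43561/24) = 56411495/12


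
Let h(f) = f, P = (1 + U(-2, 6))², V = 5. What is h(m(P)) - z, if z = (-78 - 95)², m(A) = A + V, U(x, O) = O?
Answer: -29875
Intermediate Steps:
P = 49 (P = (1 + 6)² = 7² = 49)
m(A) = 5 + A (m(A) = A + 5 = 5 + A)
z = 29929 (z = (-173)² = 29929)
h(m(P)) - z = (5 + 49) - 1*29929 = 54 - 29929 = -29875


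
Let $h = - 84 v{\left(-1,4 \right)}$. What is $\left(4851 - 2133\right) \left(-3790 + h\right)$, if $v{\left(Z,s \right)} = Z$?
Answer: $-10072908$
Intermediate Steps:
$h = 84$ ($h = \left(-84\right) \left(-1\right) = 84$)
$\left(4851 - 2133\right) \left(-3790 + h\right) = \left(4851 - 2133\right) \left(-3790 + 84\right) = 2718 \left(-3706\right) = -10072908$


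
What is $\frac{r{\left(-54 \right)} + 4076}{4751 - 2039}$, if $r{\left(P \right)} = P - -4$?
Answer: $\frac{671}{452} \approx 1.4845$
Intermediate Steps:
$r{\left(P \right)} = 4 + P$ ($r{\left(P \right)} = P + 4 = 4 + P$)
$\frac{r{\left(-54 \right)} + 4076}{4751 - 2039} = \frac{\left(4 - 54\right) + 4076}{4751 - 2039} = \frac{-50 + 4076}{2712} = 4026 \cdot \frac{1}{2712} = \frac{671}{452}$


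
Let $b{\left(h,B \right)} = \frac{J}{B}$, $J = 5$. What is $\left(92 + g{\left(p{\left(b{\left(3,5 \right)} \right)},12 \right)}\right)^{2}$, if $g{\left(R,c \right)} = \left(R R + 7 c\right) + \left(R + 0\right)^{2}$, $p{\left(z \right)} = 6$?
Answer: $61504$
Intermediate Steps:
$b{\left(h,B \right)} = \frac{5}{B}$
$g{\left(R,c \right)} = 2 R^{2} + 7 c$ ($g{\left(R,c \right)} = \left(R^{2} + 7 c\right) + R^{2} = 2 R^{2} + 7 c$)
$\left(92 + g{\left(p{\left(b{\left(3,5 \right)} \right)},12 \right)}\right)^{2} = \left(92 + \left(2 \cdot 6^{2} + 7 \cdot 12\right)\right)^{2} = \left(92 + \left(2 \cdot 36 + 84\right)\right)^{2} = \left(92 + \left(72 + 84\right)\right)^{2} = \left(92 + 156\right)^{2} = 248^{2} = 61504$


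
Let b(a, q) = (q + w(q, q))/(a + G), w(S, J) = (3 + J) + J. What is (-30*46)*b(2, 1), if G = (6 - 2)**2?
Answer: -460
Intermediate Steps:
G = 16 (G = 4**2 = 16)
w(S, J) = 3 + 2*J
b(a, q) = (3 + 3*q)/(16 + a) (b(a, q) = (q + (3 + 2*q))/(a + 16) = (3 + 3*q)/(16 + a))
(-30*46)*b(2, 1) = (-30*46)*(3*(1 + 1)/(16 + 2)) = -4140*2/18 = -1380*1/3 = -460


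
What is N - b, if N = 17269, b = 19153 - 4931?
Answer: 3047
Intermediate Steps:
b = 14222
N - b = 17269 - 1*14222 = 17269 - 14222 = 3047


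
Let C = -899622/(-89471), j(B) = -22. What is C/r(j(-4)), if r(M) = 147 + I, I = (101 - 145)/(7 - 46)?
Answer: 661986/9752339 ≈ 0.067880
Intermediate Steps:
I = 44/39 (I = -44/(-39) = -44*(-1/39) = 44/39 ≈ 1.1282)
C = 899622/89471 (C = -899622*(-1/89471) = 899622/89471 ≈ 10.055)
r(M) = 5777/39 (r(M) = 147 + 44/39 = 5777/39)
C/r(j(-4)) = 899622/(89471*(5777/39)) = (899622/89471)*(39/5777) = 661986/9752339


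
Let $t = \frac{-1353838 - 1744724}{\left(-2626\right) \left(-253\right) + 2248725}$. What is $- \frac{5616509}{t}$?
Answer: $\frac{16361469217427}{3098562} \approx 5.2803 \cdot 10^{6}$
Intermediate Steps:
$t = - \frac{3098562}{2913103}$ ($t = - \frac{3098562}{664378 + 2248725} = - \frac{3098562}{2913103} \approx -1.0637$)
$- \frac{5616509}{t} = - \frac{5616509}{- \frac{3098562}{2913103}} = \left(-5616509\right) \left(- \frac{2913103}{3098562}\right) = \frac{16361469217427}{3098562}$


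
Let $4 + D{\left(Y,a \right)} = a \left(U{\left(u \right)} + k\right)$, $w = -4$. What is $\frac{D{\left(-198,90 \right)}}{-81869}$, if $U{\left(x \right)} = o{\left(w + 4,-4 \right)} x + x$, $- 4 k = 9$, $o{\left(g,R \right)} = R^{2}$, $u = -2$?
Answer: $\frac{6533}{163738} \approx 0.039899$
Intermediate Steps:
$k = - \frac{9}{4}$ ($k = \left(- \frac{1}{4}\right) 9 = - \frac{9}{4} \approx -2.25$)
$U{\left(x \right)} = 17 x$ ($U{\left(x \right)} = \left(-4\right)^{2} x + x = 16 x + x = 17 x$)
$D{\left(Y,a \right)} = -4 - \frac{145 a}{4}$ ($D{\left(Y,a \right)} = -4 + a \left(17 \left(-2\right) - \frac{9}{4}\right) = -4 + a \left(-34 - \frac{9}{4}\right) = -4 + a \left(- \frac{145}{4}\right) = -4 - \frac{145 a}{4}$)
$\frac{D{\left(-198,90 \right)}}{-81869} = \frac{-4 - \frac{6525}{2}}{-81869} = \left(-4 - \frac{6525}{2}\right) \left(- \frac{1}{81869}\right) = \left(- \frac{6533}{2}\right) \left(- \frac{1}{81869}\right) = \frac{6533}{163738}$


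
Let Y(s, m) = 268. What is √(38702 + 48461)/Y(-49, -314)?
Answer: √87163/268 ≈ 1.1016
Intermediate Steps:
√(38702 + 48461)/Y(-49, -314) = √(38702 + 48461)/268 = √87163*(1/268) = √87163/268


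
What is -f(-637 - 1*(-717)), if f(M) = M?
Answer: -80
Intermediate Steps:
-f(-637 - 1*(-717)) = -(-637 - 1*(-717)) = -(-637 + 717) = -1*80 = -80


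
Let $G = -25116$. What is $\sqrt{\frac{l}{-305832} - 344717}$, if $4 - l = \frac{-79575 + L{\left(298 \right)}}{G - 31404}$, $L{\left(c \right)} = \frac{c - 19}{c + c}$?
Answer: $\frac{i \sqrt{1764413584466757151925575435}}{71543279760} \approx 587.13 i$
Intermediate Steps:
$L{\left(c \right)} = \frac{-19 + c}{2 c}$
$l = \frac{29105753}{11228640}$ ($l = 4 - \frac{-79575 + \frac{-19 + 298}{2 \cdot 298}}{-25116 - 31404} = 4 - \frac{-79575 + \frac{1}{2} \cdot \frac{1}{298} \cdot 279}{-56520} = 4 - \left(-79575 + \frac{279}{596}\right) \left(- \frac{1}{56520}\right) = 4 - \left(- \frac{47426421}{596}\right) \left(- \frac{1}{56520}\right) = 4 - \frac{15808807}{11228640} = \frac{29105753}{11228640} \approx 2.5921$)
$\sqrt{\frac{l}{-305832} - 344717} = \sqrt{\frac{29105753}{11228640 \left(-305832\right)} - 344717} = \sqrt{\frac{29105753}{11228640} \left(- \frac{1}{305832}\right) - 344717} = \sqrt{- \frac{29105753}{3434077428480} - 344717} = \sqrt{- \frac{1183784868942445913}{3434077428480}} = \frac{i \sqrt{1764413584466757151925575435}}{71543279760}$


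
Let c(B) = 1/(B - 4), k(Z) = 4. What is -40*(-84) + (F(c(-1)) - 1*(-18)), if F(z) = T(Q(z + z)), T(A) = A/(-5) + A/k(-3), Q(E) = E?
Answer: 168899/50 ≈ 3378.0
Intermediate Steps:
c(B) = 1/(-4 + B)
T(A) = A/20 (T(A) = A/(-5) + A/4 = A*(-⅕) + A*(¼) = -A/5 + A/4 = A/20)
F(z) = z/10 (F(z) = (z + z)/20 = (2*z)/20 = z/10)
-40*(-84) + (F(c(-1)) - 1*(-18)) = -40*(-84) + (1/(10*(-4 - 1)) - 1*(-18)) = 3360 + ((⅒)/(-5) + 18) = 3360 + ((⅒)*(-⅕) + 18) = 3360 + (-1/50 + 18) = 3360 + 899/50 = 168899/50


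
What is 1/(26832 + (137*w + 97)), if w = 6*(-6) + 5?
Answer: 1/22682 ≈ 4.4088e-5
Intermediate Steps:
w = -31 (w = -36 + 5 = -31)
1/(26832 + (137*w + 97)) = 1/(26832 + (137*(-31) + 97)) = 1/(26832 + (-4247 + 97)) = 1/(26832 - 4150) = 1/22682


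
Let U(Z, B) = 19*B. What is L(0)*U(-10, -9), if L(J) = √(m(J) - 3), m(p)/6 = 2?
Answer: -513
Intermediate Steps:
m(p) = 12 (m(p) = 6*2 = 12)
L(J) = 3 (L(J) = √(12 - 3) = √9 = 3)
L(0)*U(-10, -9) = 3*(19*(-9)) = 3*(-171) = -513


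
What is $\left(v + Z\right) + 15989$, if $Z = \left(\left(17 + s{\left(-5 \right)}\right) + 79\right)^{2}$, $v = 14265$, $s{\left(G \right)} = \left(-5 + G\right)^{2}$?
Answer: $68670$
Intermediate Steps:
$Z = 38416$ ($Z = \left(\left(17 + \left(-5 - 5\right)^{2}\right) + 79\right)^{2} = \left(\left(17 + \left(-10\right)^{2}\right) + 79\right)^{2} = \left(\left(17 + 100\right) + 79\right)^{2} = \left(117 + 79\right)^{2} = 196^{2} = 38416$)
$\left(v + Z\right) + 15989 = \left(14265 + 38416\right) + 15989 = 52681 + 15989 = 68670$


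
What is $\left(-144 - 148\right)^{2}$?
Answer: $85264$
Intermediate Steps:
$\left(-144 - 148\right)^{2} = \left(-292\right)^{2} = 85264$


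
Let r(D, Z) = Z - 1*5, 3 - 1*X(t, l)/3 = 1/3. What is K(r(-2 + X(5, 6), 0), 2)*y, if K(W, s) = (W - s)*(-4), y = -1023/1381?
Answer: -28644/1381 ≈ -20.741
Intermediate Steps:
X(t, l) = 8 (X(t, l) = 9 - 3/3 = 9 - 3*1/3 = 9 - 1 = 8)
r(D, Z) = -5 + Z (r(D, Z) = Z - 5 = -5 + Z)
y = -1023/1381 (y = -1023*1/1381 = -1023/1381 ≈ -0.74077)
K(W, s) = -4*W + 4*s
K(r(-2 + X(5, 6), 0), 2)*y = (-4*(-5 + 0) + 4*2)*(-1023/1381) = (-4*(-5) + 8)*(-1023/1381) = (20 + 8)*(-1023/1381) = 28*(-1023/1381) = -28644/1381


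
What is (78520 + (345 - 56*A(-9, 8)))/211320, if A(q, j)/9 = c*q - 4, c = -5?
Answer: 58201/211320 ≈ 0.27542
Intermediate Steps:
A(q, j) = -36 - 45*q (A(q, j) = 9*(-5*q - 4) = 9*(-4 - 5*q) = -36 - 45*q)
(78520 + (345 - 56*A(-9, 8)))/211320 = (78520 + (345 - 56*(-36 - 45*(-9))))/211320 = (78520 + (345 - 56*(-36 + 405)))*(1/211320) = (78520 + (345 - 56*369))*(1/211320) = (78520 + (345 - 20664))*(1/211320) = (78520 - 20319)*(1/211320) = 58201*(1/211320) = 58201/211320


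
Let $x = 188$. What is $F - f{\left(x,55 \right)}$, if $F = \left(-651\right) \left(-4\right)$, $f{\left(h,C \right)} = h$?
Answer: $2416$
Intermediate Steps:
$F = 2604$
$F - f{\left(x,55 \right)} = 2604 - 188 = 2416$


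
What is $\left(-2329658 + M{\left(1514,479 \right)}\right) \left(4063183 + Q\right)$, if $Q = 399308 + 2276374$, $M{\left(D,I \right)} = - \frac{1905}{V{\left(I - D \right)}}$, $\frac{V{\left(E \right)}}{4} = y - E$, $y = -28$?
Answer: $- \frac{63236594891446585}{4028} \approx -1.5699 \cdot 10^{13}$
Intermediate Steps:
$V{\left(E \right)} = -112 - 4 E$ ($V{\left(E \right)} = 4 \left(-28 - E\right) = -112 - 4 E$)
$M{\left(D,I \right)} = - \frac{1905}{-112 - 4 I + 4 D}$ ($M{\left(D,I \right)} = - \frac{1905}{-112 - 4 \left(I - D\right)} = - \frac{1905}{-112 + \left(- 4 I + 4 D\right)} = - \frac{1905}{-112 - 4 I + 4 D}$)
$Q = 2675682$
$\left(-2329658 + M{\left(1514,479 \right)}\right) \left(4063183 + Q\right) = \left(-2329658 + \frac{1905}{4 \left(28 + 479 - 1514\right)}\right) \left(4063183 + 2675682\right) = \left(-2329658 + \frac{1905}{4 \left(28 + 479 - 1514\right)}\right) 6738865 = \left(-2329658 + \frac{1905}{4 \left(-1007\right)}\right) 6738865 = \left(-2329658 + \frac{1905}{4} \left(- \frac{1}{1007}\right)\right) 6738865 = \left(-2329658 - \frac{1905}{4028}\right) 6738865 = \left(- \frac{9383864329}{4028}\right) 6738865 = - \frac{63236594891446585}{4028}$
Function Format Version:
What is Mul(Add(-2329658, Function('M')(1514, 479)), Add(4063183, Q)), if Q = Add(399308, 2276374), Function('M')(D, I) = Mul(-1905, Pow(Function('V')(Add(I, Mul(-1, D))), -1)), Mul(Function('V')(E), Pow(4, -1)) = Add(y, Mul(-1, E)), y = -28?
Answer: Rational(-63236594891446585, 4028) ≈ -1.5699e+13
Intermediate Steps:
Function('V')(E) = Add(-112, Mul(-4, E)) (Function('V')(E) = Mul(4, Add(-28, Mul(-1, E))) = Add(-112, Mul(-4, E)))
Function('M')(D, I) = Mul(-1905, Pow(Add(-112, Mul(-4, I), Mul(4, D)), -1)) (Function('M')(D, I) = Mul(-1905, Pow(Add(-112, Mul(-4, Add(I, Mul(-1, D)))), -1)) = Mul(-1905, Pow(Add(-112, Add(Mul(-4, I), Mul(4, D))), -1)) = Mul(-1905, Pow(Add(-112, Mul(-4, I), Mul(4, D)), -1)))
Q = 2675682
Mul(Add(-2329658, Function('M')(1514, 479)), Add(4063183, Q)) = Mul(Add(-2329658, Mul(Rational(1905, 4), Pow(Add(28, 479, Mul(-1, 1514)), -1))), Add(4063183, 2675682)) = Mul(Add(-2329658, Mul(Rational(1905, 4), Pow(Add(28, 479, -1514), -1))), 6738865) = Mul(Add(-2329658, Mul(Rational(1905, 4), Pow(-1007, -1))), 6738865) = Mul(Add(-2329658, Mul(Rational(1905, 4), Rational(-1, 1007))), 6738865) = Mul(Add(-2329658, Rational(-1905, 4028)), 6738865) = Mul(Rational(-9383864329, 4028), 6738865) = Rational(-63236594891446585, 4028)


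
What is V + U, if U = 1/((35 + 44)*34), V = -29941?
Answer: -80421525/2686 ≈ -29941.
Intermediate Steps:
U = 1/2686 (U = 1/(79*34) = 1/2686 ≈ 0.00037230)
V + U = -29941 + 1/2686 = -80421525/2686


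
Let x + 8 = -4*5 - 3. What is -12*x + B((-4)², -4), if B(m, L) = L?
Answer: 368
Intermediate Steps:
x = -31 (x = -8 + (-4*5 - 3) = -8 + (-20 - 3) = -8 - 23 = -31)
-12*x + B((-4)², -4) = -12*(-31) - 4 = 372 - 4 = 368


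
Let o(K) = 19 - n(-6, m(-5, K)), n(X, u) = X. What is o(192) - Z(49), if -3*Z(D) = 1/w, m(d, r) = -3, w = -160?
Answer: 11999/480 ≈ 24.998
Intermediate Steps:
Z(D) = 1/480 (Z(D) = -1/3/(-160) = -1/3*(-1/160) = 1/480)
o(K) = 25 (o(K) = 19 - 1*(-6) = 19 + 6 = 25)
o(192) - Z(49) = 25 - 1*1/480 = 25 - 1/480 = 11999/480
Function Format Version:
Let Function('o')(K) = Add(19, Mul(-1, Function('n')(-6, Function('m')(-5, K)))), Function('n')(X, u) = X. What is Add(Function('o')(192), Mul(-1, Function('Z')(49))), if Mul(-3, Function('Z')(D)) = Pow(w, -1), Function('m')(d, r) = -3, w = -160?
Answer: Rational(11999, 480) ≈ 24.998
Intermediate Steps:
Function('Z')(D) = Rational(1, 480) (Function('Z')(D) = Mul(Rational(-1, 3), Pow(-160, -1)) = Mul(Rational(-1, 3), Rational(-1, 160)) = Rational(1, 480))
Function('o')(K) = 25 (Function('o')(K) = Add(19, Mul(-1, -6)) = Add(19, 6) = 25)
Add(Function('o')(192), Mul(-1, Function('Z')(49))) = Add(25, Mul(-1, Rational(1, 480))) = Add(25, Rational(-1, 480)) = Rational(11999, 480)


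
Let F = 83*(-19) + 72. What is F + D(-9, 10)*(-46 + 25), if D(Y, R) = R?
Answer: -1715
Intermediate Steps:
F = -1505 (F = -1577 + 72 = -1505)
F + D(-9, 10)*(-46 + 25) = -1505 + 10*(-46 + 25) = -1505 + 10*(-21) = -1505 - 210 = -1715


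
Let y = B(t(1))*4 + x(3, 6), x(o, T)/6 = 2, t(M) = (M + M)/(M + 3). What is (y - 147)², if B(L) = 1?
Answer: 17161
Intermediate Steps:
t(M) = 2*M/(3 + M) (t(M) = (2*M)/(3 + M) = 2*M/(3 + M))
x(o, T) = 12 (x(o, T) = 6*2 = 12)
y = 16 (y = 1*4 + 12 = 4 + 12 = 16)
(y - 147)² = (16 - 147)² = (-131)² = 17161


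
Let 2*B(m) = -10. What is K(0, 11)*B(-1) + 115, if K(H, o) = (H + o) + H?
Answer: 60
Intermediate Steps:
K(H, o) = o + 2*H
B(m) = -5 (B(m) = (½)*(-10) = -5)
K(0, 11)*B(-1) + 115 = (11 + 2*0)*(-5) + 115 = (11 + 0)*(-5) + 115 = 11*(-5) + 115 = -55 + 115 = 60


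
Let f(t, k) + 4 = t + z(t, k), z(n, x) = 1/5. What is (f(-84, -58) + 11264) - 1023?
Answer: 50766/5 ≈ 10153.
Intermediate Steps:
z(n, x) = 1/5
f(t, k) = -19/5 + t (f(t, k) = -4 + (t + 1/5) = -4 + (1/5 + t) = -19/5 + t)
(f(-84, -58) + 11264) - 1023 = ((-19/5 - 84) + 11264) - 1023 = (-439/5 + 11264) - 1023 = 55881/5 - 1023 = 50766/5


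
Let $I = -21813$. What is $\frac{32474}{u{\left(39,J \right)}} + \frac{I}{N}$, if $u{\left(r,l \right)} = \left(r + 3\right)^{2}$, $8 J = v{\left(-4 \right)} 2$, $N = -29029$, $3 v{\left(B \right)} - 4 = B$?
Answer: $\frac{6371207}{332514} \approx 19.161$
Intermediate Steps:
$v{\left(B \right)} = \frac{4}{3} + \frac{B}{3}$
$J = 0$ ($J = \frac{\left(\frac{4}{3} + \frac{1}{3} \left(-4\right)\right) 2}{8} = \frac{\left(\frac{4}{3} - \frac{4}{3}\right) 2}{8} = \frac{0 \cdot 2}{8} = \frac{1}{8} \cdot 0 = 0$)
$u{\left(r,l \right)} = \left(3 + r\right)^{2}$
$\frac{32474}{u{\left(39,J \right)}} + \frac{I}{N} = \frac{32474}{\left(3 + 39\right)^{2}} - \frac{21813}{-29029} = \frac{32474}{42^{2}} - - \frac{1983}{2639} = \frac{32474}{1764} + \frac{1983}{2639} = 32474 \cdot \frac{1}{1764} + \frac{1983}{2639} = \frac{16237}{882} + \frac{1983}{2639} = \frac{6371207}{332514}$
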